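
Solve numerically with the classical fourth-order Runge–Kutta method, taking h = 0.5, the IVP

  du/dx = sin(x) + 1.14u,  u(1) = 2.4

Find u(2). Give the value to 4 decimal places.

9.2667

RK4: k1 = f(x_n, u_n); k2 = f(x_n + h/2, u_n + (h/2)·k1); k3 = f(x_n + h/2, u_n + (h/2)·k2); k4 = f(x_n + h, u_n + h·k3); u_{n+1} = u_n + (h/6)·(k1 + 2k2 + 2k3 + k4).
x=1.000000, u=2.400000:
  k1 = f(1.000000, 2.400000) = 3.577471
  k2 = f(1.250000, 3.294368) = 4.704564
  k3 = f(1.250000, 3.576141) = 5.025785
  k4 = f(1.500000, 4.912893) = 6.598193
  u ← 2.400000 + (0.5/6)·(k1 + 2k2 + 2k3 + k4) = 4.869697
x=1.500000, u=4.869697:
  k1 = f(1.500000, 4.869697) = 6.548949
  k2 = f(1.750000, 6.506934) = 8.401891
  k3 = f(1.750000, 6.970170) = 8.929979
  k4 = f(2.000000, 9.334686) = 11.550840
  u ← 4.869697 + (0.5/6)·(k1 + 2k2 + 2k3 + k4) = 9.266658
u(2) ≈ 9.2667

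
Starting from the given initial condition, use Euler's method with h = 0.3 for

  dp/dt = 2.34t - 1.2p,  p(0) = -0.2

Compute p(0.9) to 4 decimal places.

Euler: p_{n+1} = p_n + h·f(t_n, p_n).
t=0.000000, p=-0.200000: f=0.240000 → p ← -0.200000 + 0.3·0.240000 = -0.128000
t=0.300000, p=-0.128000: f=0.855600 → p ← -0.128000 + 0.3·0.855600 = 0.128680
t=0.600000, p=0.128680: f=1.249584 → p ← 0.128680 + 0.3·1.249584 = 0.503555
p(0.9) ≈ 0.5036

0.5036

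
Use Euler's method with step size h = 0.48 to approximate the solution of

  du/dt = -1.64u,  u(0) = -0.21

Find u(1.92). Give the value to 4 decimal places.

Euler: u_{n+1} = u_n + h·f(t_n, u_n).
t=0.000000, u=-0.210000: f=0.344400 → u ← -0.210000 + 0.48·0.344400 = -0.044688
t=0.480000, u=-0.044688: f=0.073288 → u ← -0.044688 + 0.48·0.073288 = -0.009510
t=0.960000, u=-0.009510: f=0.015596 → u ← -0.009510 + 0.48·0.015596 = -0.002024
t=1.440000, u=-0.002024: f=0.003319 → u ← -0.002024 + 0.48·0.003319 = -0.000431
u(1.92) ≈ -0.0004

-0.0004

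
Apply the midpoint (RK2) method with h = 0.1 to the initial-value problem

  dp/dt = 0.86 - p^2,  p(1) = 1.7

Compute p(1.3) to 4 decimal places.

1.3085

Midpoint: k1 = f(t_n, p_n); k2 = f(t_n + h/2, p_n + (h/2)·k1); p_{n+1} = p_n + h·k2.
t=1.000000, p=1.700000:
  k1 = f(1.000000, 1.700000) = -2.030000
  k2 = f(1.050000, 1.598500) = -1.695202
  p ← 1.700000 + 0.1·(-1.695202) = 1.530480
t=1.100000, p=1.530480:
  k1 = f(1.100000, 1.530480) = -1.482368
  k2 = f(1.150000, 1.456361) = -1.260988
  p ← 1.530480 + 0.1·(-1.260988) = 1.404381
t=1.200000, p=1.404381:
  k1 = f(1.200000, 1.404381) = -1.112286
  k2 = f(1.250000, 1.348767) = -0.959171
  p ← 1.404381 + 0.1·(-0.959171) = 1.308464
p(1.3) ≈ 1.3085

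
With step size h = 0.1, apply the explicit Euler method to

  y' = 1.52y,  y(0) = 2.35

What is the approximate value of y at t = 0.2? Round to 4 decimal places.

Euler: y_{n+1} = y_n + h·f(t_n, y_n).
t=0.000000, y=2.350000: f=3.572000 → y ← 2.350000 + 0.1·3.572000 = 2.707200
t=0.100000, y=2.707200: f=4.114944 → y ← 2.707200 + 0.1·4.114944 = 3.118694
y(0.2) ≈ 3.1187

3.1187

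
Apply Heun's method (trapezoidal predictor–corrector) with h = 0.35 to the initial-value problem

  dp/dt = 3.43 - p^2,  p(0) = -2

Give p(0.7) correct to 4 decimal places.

Heun: k1 = f(t_n, p_n); k2 = f(t_n + h, p_n + h·k1); p_{n+1} = p_n + (h/2)·(k1 + k2).
t=0.000000, p=-2.000000:
  k1 = f(0.000000, -2.000000) = -0.570000
  k2 = f(0.350000, -2.199500) = -1.407800
  p ← -2.000000 + (0.35/2)·(-0.570000 + (-1.407800)) = -2.346115
t=0.350000, p=-2.346115:
  k1 = f(0.350000, -2.346115) = -2.074256
  k2 = f(0.700000, -3.072105) = -6.007827
  p ← -2.346115 + (0.35/2)·(-2.074256 + (-6.007827)) = -3.760479
p(0.7) ≈ -3.7605

-3.7605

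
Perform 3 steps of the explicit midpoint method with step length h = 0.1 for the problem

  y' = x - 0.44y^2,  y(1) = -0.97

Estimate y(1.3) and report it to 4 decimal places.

-0.7236

Midpoint: k1 = f(x_n, y_n); k2 = f(x_n + h/2, y_n + (h/2)·k1); y_{n+1} = y_n + h·k2.
x=1.000000, y=-0.970000:
  k1 = f(1.000000, -0.970000) = 0.586004
  k2 = f(1.050000, -0.940700) = 0.660637
  y ← -0.970000 + 0.1·0.660637 = -0.903936
x=1.100000, y=-0.903936:
  k1 = f(1.100000, -0.903936) = 0.740476
  k2 = f(1.150000, -0.866913) = 0.819324
  y ← -0.903936 + 0.1·0.819324 = -0.822004
x=1.200000, y=-0.822004:
  k1 = f(1.200000, -0.822004) = 0.902696
  k2 = f(1.250000, -0.776869) = 0.984449
  y ← -0.822004 + 0.1·0.984449 = -0.723559
y(1.3) ≈ -0.7236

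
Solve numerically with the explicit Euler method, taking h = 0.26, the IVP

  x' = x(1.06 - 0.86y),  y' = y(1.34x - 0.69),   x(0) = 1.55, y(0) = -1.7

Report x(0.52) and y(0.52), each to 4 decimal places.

Euler on (x,y): x_{n+1} = x_n + h·x', y_{n+1} = y_n + h·y'.
0.000000: (1.550000, -1.700000); f=(3.909100, -2.357900) → (2.566366, -2.313054)
0.260000: (2.566366, -2.313054); f=(7.825431, -6.358425) → (4.600978, -3.966244)
(x(0.52), y(0.52)) ≈ (4.6010, -3.9662)

4.6010, -3.9662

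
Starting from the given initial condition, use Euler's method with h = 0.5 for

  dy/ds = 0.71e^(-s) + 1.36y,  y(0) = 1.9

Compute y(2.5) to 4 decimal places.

Euler: y_{n+1} = y_n + h·f(s_n, y_n).
s=0.000000, y=1.900000: f=3.294000 → y ← 1.900000 + 0.5·3.294000 = 3.547000
s=0.500000, y=3.547000: f=5.254557 → y ← 3.547000 + 0.5·5.254557 = 6.174278
s=1.000000, y=6.174278: f=8.658213 → y ← 6.174278 + 0.5·8.658213 = 10.503385
s=1.500000, y=10.503385: f=14.443026 → y ← 10.503385 + 0.5·14.443026 = 17.724898
s=2.000000, y=17.724898: f=24.201949 → y ← 17.724898 + 0.5·24.201949 = 29.825872
y(2.5) ≈ 29.8259

29.8259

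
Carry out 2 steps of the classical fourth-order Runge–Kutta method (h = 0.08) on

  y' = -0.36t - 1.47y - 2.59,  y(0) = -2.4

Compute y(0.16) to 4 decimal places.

RK4: k1 = f(t_n, y_n); k2 = f(t_n + h/2, y_n + (h/2)·k1); k3 = f(t_n + h/2, y_n + (h/2)·k2); k4 = f(t_n + h, y_n + h·k3); y_{n+1} = y_n + (h/6)·(k1 + 2k2 + 2k3 + k4).
t=0.000000, y=-2.400000:
  k1 = f(0.000000, -2.400000) = 0.938000
  k2 = f(0.040000, -2.362480) = 0.868446
  k3 = f(0.040000, -2.365262) = 0.872535
  k4 = f(0.080000, -2.330197) = 0.806590
  y ← -2.400000 + (0.08/6)·(k1 + 2k2 + 2k3 + k4) = -2.330313
t=0.080000, y=-2.330313:
  k1 = f(0.080000, -2.330313) = 0.806760
  k2 = f(0.120000, -2.298042) = 0.744922
  k3 = f(0.120000, -2.300516) = 0.748558
  k4 = f(0.160000, -2.270428) = 0.689929
  y ← -2.330313 + (0.08/6)·(k1 + 2k2 + 2k3 + k4) = -2.270531
y(0.16) ≈ -2.2705

-2.2705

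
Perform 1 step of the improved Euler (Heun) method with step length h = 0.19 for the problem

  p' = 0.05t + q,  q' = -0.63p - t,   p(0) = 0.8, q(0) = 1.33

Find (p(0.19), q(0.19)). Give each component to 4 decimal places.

Heun on (p,q): k1 = f(t_n, state_n); k2 = f(t_n + h, state_n + h·k1); state_{n+1} = state_n + (h/2)·(k1 + k2).
0.000000: (0.800000, 1.330000)
  k1 = (1.330000, -0.504000)
  predictor → (1.052700, 1.234240)
  k2 = (1.243740, -0.853201)
  → (1.044505, 1.201066)
(p(0.19), q(0.19)) ≈ (1.0445, 1.2011)

1.0445, 1.2011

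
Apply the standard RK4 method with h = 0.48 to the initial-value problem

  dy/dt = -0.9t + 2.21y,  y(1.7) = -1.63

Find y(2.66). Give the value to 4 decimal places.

-19.4533

RK4: k1 = f(t_n, y_n); k2 = f(t_n + h/2, y_n + (h/2)·k1); k3 = f(t_n + h/2, y_n + (h/2)·k2); k4 = f(t_n + h, y_n + h·k3); y_{n+1} = y_n + (h/6)·(k1 + 2k2 + 2k3 + k4).
t=1.700000, y=-1.630000:
  k1 = f(1.700000, -1.630000) = -5.132300
  k2 = f(1.940000, -2.861752) = -8.070472
  k3 = f(1.940000, -3.566913) = -9.628878
  k4 = f(2.180000, -6.251862) = -15.778614
  y ← -1.630000 + (0.48/6)·(k1 + 2k2 + 2k3 + k4) = -6.134769
t=2.180000, y=-6.134769:
  k1 = f(2.180000, -6.134769) = -15.519840
  k2 = f(2.420000, -9.859531) = -23.967563
  k3 = f(2.420000, -11.886984) = -28.448235
  k4 = f(2.660000, -19.789922) = -46.129728
  y ← -6.134769 + (0.48/6)·(k1 + 2k2 + 2k3 + k4) = -19.453262
y(2.66) ≈ -19.4533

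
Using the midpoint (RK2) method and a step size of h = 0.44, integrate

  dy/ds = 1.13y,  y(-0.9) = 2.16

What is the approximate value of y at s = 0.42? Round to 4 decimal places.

9.1970

Midpoint: k1 = f(s_n, y_n); k2 = f(s_n + h/2, y_n + (h/2)·k1); y_{n+1} = y_n + h·k2.
s=-0.900000, y=2.160000:
  k1 = f(-0.900000, 2.160000) = 2.440800
  k2 = f(-0.680000, 2.696976) = 3.047583
  y ← 2.160000 + 0.44·3.047583 = 3.500936
s=-0.460000, y=3.500936:
  k1 = f(-0.460000, 3.500936) = 3.956058
  k2 = f(-0.240000, 4.371269) = 4.939534
  y ← 3.500936 + 0.44·4.939534 = 5.674332
s=-0.020000, y=5.674332:
  k1 = f(-0.020000, 5.674332) = 6.411995
  k2 = f(0.200000, 7.084970) = 8.006017
  y ← 5.674332 + 0.44·8.006017 = 9.196979
y(0.42) ≈ 9.1970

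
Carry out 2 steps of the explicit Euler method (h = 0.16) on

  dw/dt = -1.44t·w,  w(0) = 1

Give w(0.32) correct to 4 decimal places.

Euler: w_{n+1} = w_n + h·f(t_n, w_n).
t=0.000000, w=1.000000: f=0.000000 → w ← 1.000000 + 0.16·0.000000 = 1.000000
t=0.160000, w=1.000000: f=-0.230400 → w ← 1.000000 + 0.16·(-0.230400) = 0.963136
w(0.32) ≈ 0.9631

0.9631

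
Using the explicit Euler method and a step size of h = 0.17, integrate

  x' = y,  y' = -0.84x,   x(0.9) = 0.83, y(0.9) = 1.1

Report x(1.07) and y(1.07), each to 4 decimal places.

1.0170, 0.9815

Euler on (x,y): x_{n+1} = x_n + h·x', y_{n+1} = y_n + h·y'.
0.900000: (0.830000, 1.100000); f=(1.100000, -0.697200) → (1.017000, 0.981476)
(x(1.07), y(1.07)) ≈ (1.0170, 0.9815)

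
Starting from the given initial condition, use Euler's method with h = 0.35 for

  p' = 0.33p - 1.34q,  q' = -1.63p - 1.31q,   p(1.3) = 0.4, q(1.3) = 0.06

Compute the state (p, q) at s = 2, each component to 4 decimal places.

0.5581, -0.3445

Euler on (p,q): p_{n+1} = p_n + h·p', q_{n+1} = q_n + h·q'.
1.300000: (0.400000, 0.060000); f=(0.051600, -0.730600) → (0.418060, -0.195710)
1.650000: (0.418060, -0.195710); f=(0.400211, -0.425058) → (0.558134, -0.344480)
(p(2), q(2)) ≈ (0.5581, -0.3445)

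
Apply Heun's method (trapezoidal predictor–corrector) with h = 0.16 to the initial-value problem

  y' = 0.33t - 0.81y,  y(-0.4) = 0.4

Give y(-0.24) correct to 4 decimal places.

0.3360

Heun: k1 = f(t_n, y_n); k2 = f(t_n + h, y_n + h·k1); y_{n+1} = y_n + (h/2)·(k1 + k2).
t=-0.400000, y=0.400000:
  k1 = f(-0.400000, 0.400000) = -0.456000
  k2 = f(-0.240000, 0.327040) = -0.344102
  y ← 0.400000 + (0.16/2)·(-0.456000 + (-0.344102)) = 0.335992
y(-0.24) ≈ 0.3360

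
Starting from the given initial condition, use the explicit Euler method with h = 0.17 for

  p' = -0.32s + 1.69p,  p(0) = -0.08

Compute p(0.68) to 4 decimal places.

-0.2866

Euler: p_{n+1} = p_n + h·f(s_n, p_n).
s=0.000000, p=-0.080000: f=-0.135200 → p ← -0.080000 + 0.17·(-0.135200) = -0.102984
s=0.170000, p=-0.102984: f=-0.228443 → p ← -0.102984 + 0.17·(-0.228443) = -0.141819
s=0.340000, p=-0.141819: f=-0.348475 → p ← -0.141819 + 0.17·(-0.348475) = -0.201060
s=0.510000, p=-0.201060: f=-0.502991 → p ← -0.201060 + 0.17·(-0.502991) = -0.286569
p(0.68) ≈ -0.2866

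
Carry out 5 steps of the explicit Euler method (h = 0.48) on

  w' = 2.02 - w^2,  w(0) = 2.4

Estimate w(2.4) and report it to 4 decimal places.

Euler: w_{n+1} = w_n + h·f(t_n, w_n).
t=0.000000, w=2.400000: f=-3.740000 → w ← 2.400000 + 0.48·(-3.740000) = 0.604800
t=0.480000, w=0.604800: f=1.654217 → w ← 0.604800 + 0.48·1.654217 = 1.398824
t=0.960000, w=1.398824: f=0.063291 → w ← 1.398824 + 0.48·0.063291 = 1.429204
t=1.440000, w=1.429204: f=-0.022624 → w ← 1.429204 + 0.48·(-0.022624) = 1.418345
t=1.920000, w=1.418345: f=0.008299 → w ← 1.418345 + 0.48·0.008299 = 1.422328
w(2.4) ≈ 1.4223

1.4223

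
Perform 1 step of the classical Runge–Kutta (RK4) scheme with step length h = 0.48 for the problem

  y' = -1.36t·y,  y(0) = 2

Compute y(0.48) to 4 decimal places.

RK4: k1 = f(t_n, y_n); k2 = f(t_n + h/2, y_n + (h/2)·k1); k3 = f(t_n + h/2, y_n + (h/2)·k2); k4 = f(t_n + h, y_n + h·k3); y_{n+1} = y_n + (h/6)·(k1 + 2k2 + 2k3 + k4).
t=0.000000, y=2.000000:
  k1 = f(0.000000, 2.000000) = 0.000000
  k2 = f(0.240000, 2.000000) = -0.652800
  k3 = f(0.240000, 1.843328) = -0.601662
  k4 = f(0.480000, 1.711202) = -1.117073
  y ← 2.000000 + (0.48/6)·(k1 + 2k2 + 2k3 + k4) = 1.709920
y(0.48) ≈ 1.7099

1.7099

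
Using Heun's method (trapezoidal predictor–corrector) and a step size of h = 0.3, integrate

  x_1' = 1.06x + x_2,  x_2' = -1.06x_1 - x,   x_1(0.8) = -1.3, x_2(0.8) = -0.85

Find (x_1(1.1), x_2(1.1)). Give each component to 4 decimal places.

Heun on (x_1,x_2): k1 = f(x_n, state_n); k2 = f(x_n + h, state_n + h·k1); state_{n+1} = state_n + (h/2)·(k1 + k2).
0.800000: (-1.300000, -0.850000)
  k1 = (-0.002000, 0.578000)
  predictor → (-1.300600, -0.676600)
  k2 = (0.489400, 0.278636)
  → (-1.226890, -0.721505)
(x_1(1.1), x_2(1.1)) ≈ (-1.2269, -0.7215)

-1.2269, -0.7215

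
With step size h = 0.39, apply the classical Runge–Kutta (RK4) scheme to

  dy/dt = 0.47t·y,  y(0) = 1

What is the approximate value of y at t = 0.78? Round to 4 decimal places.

1.1537

RK4: k1 = f(t_n, y_n); k2 = f(t_n + h/2, y_n + (h/2)·k1); k3 = f(t_n + h/2, y_n + (h/2)·k2); k4 = f(t_n + h, y_n + h·k3); y_{n+1} = y_n + (h/6)·(k1 + 2k2 + 2k3 + k4).
t=0.000000, y=1.000000:
  k1 = f(0.000000, 1.000000) = 0.000000
  k2 = f(0.195000, 1.000000) = 0.091650
  k3 = f(0.195000, 1.017872) = 0.093288
  k4 = f(0.390000, 1.036382) = 0.189969
  y ← 1.000000 + (0.39/6)·(k1 + 2k2 + 2k3 + k4) = 1.036390
t=0.390000, y=1.036390:
  k1 = f(0.390000, 1.036390) = 0.189970
  k2 = f(0.585000, 1.073434) = 0.295141
  k3 = f(0.585000, 1.093942) = 0.300779
  k4 = f(0.780000, 1.153694) = 0.422944
  y ← 1.036390 + (0.39/6)·(k1 + 2k2 + 2k3 + k4) = 1.153699
y(0.78) ≈ 1.1537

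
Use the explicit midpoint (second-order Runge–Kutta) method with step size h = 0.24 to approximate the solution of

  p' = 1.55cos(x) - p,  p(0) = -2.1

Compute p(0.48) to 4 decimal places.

Midpoint: k1 = f(x_n, p_n); k2 = f(x_n + h/2, p_n + (h/2)·k1); p_{n+1} = p_n + h·k2.
x=0.000000, p=-2.100000:
  k1 = f(0.000000, -2.100000) = 3.650000
  k2 = f(0.120000, -1.662000) = 3.200853
  p ← -2.100000 + 0.24·3.200853 = -1.331795
x=0.240000, p=-1.331795:
  k1 = f(0.240000, -1.331795) = 2.837369
  k2 = f(0.360000, -0.991311) = 2.441951
  p ← -1.331795 + 0.24·2.441951 = -0.745727
p(0.48) ≈ -0.7457

-0.7457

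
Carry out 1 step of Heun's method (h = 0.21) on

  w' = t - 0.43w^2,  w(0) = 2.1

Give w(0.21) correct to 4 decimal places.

Heun: k1 = f(t_n, w_n); k2 = f(t_n + h, w_n + h·k1); w_{n+1} = w_n + (h/2)·(k1 + k2).
t=0.000000, w=2.100000:
  k1 = f(0.000000, 2.100000) = -1.896300
  k2 = f(0.210000, 1.701777) = -1.035299
  w ← 2.100000 + (0.21/2)·(-1.896300 + (-1.035299)) = 1.792182
w(0.21) ≈ 1.7922

1.7922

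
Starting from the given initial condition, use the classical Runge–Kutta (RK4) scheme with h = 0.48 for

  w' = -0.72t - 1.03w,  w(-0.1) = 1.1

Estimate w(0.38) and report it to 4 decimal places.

RK4: k1 = f(t_n, w_n); k2 = f(t_n + h/2, w_n + (h/2)·k1); k3 = f(t_n + h/2, w_n + (h/2)·k2); k4 = f(t_n + h, w_n + h·k3); w_{n+1} = w_n + (h/6)·(k1 + 2k2 + 2k3 + k4).
t=-0.100000, w=1.100000:
  k1 = f(-0.100000, 1.100000) = -1.061000
  k2 = f(0.140000, 0.845360) = -0.971521
  k3 = f(0.140000, 0.866835) = -0.993640
  k4 = f(0.380000, 0.623053) = -0.915344
  w ← 1.100000 + (0.48/6)·(k1 + 2k2 + 2k3 + k4) = 0.627467
w(0.38) ≈ 0.6275

0.6275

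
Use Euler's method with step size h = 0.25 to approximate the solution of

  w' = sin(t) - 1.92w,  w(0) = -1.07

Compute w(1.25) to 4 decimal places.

0.2994

Euler: w_{n+1} = w_n + h·f(t_n, w_n).
t=0.000000, w=-1.070000: f=2.054400 → w ← -1.070000 + 0.25·2.054400 = -0.556400
t=0.250000, w=-0.556400: f=1.315692 → w ← -0.556400 + 0.25·1.315692 = -0.227477
t=0.500000, w=-0.227477: f=0.916181 → w ← -0.227477 + 0.25·0.916181 = 0.001568
t=0.750000, w=0.001568: f=0.678628 → w ← 0.001568 + 0.25·0.678628 = 0.171225
t=1.000000, w=0.171225: f=0.512719 → w ← 0.171225 + 0.25·0.512719 = 0.299405
w(1.25) ≈ 0.2994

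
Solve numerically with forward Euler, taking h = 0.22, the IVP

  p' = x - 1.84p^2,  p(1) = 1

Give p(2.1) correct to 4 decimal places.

0.9927

Euler: p_{n+1} = p_n + h·f(x_n, p_n).
x=1.000000, p=1.000000: f=-0.840000 → p ← 1.000000 + 0.22·(-0.840000) = 0.815200
x=1.220000, p=0.815200: f=-0.002774 → p ← 0.815200 + 0.22·(-0.002774) = 0.814590
x=1.440000, p=0.814590: f=0.219056 → p ← 0.814590 + 0.22·0.219056 = 0.862782
x=1.660000, p=0.862782: f=0.290317 → p ← 0.862782 + 0.22·0.290317 = 0.926652
x=1.880000, p=0.926652: f=0.300022 → p ← 0.926652 + 0.22·0.300022 = 0.992657
p(2.1) ≈ 0.9927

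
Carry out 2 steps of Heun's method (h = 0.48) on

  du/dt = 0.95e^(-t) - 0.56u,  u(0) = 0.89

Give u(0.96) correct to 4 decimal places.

0.9507

Heun: k1 = f(t_n, u_n); k2 = f(t_n + h, u_n + h·k1); u_{n+1} = u_n + (h/2)·(k1 + k2).
t=0.000000, u=0.890000:
  k1 = f(0.000000, 0.890000) = 0.451600
  k2 = f(0.480000, 1.106768) = -0.031946
  u ← 0.890000 + (0.48/2)·(0.451600 + (-0.031946)) = 0.990717
t=0.480000, u=0.990717:
  k1 = f(0.480000, 0.990717) = 0.033043
  k2 = f(0.960000, 1.006577) = -0.199935
  u ← 0.990717 + (0.48/2)·(0.033043 + (-0.199935)) = 0.950663
u(0.96) ≈ 0.9507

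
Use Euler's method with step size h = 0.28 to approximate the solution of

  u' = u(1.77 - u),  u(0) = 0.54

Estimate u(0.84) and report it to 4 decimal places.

Euler: u_{n+1} = u_n + h·f(x_n, u_n).
x=0.000000, u=0.540000: f=0.664200 → u ← 0.540000 + 0.28·0.664200 = 0.725976
x=0.280000, u=0.725976: f=0.757936 → u ← 0.725976 + 0.28·0.757936 = 0.938198
x=0.560000, u=0.938198: f=0.780395 → u ← 0.938198 + 0.28·0.780395 = 1.156709
u(0.84) ≈ 1.1567

1.1567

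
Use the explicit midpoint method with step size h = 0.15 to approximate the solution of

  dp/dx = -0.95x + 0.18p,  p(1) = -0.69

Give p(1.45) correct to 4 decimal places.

-1.2920

Midpoint: k1 = f(x_n, p_n); k2 = f(x_n + h/2, p_n + (h/2)·k1); p_{n+1} = p_n + h·k2.
x=1.000000, p=-0.690000:
  k1 = f(1.000000, -0.690000) = -1.074200
  k2 = f(1.075000, -0.770565) = -1.159952
  p ← -0.690000 + 0.15·(-1.159952) = -0.863993
x=1.150000, p=-0.863993:
  k1 = f(1.150000, -0.863993) = -1.248019
  k2 = f(1.225000, -0.957594) = -1.336117
  p ← -0.863993 + 0.15·(-1.336117) = -1.064410
x=1.300000, p=-1.064410:
  k1 = f(1.300000, -1.064410) = -1.426594
  k2 = f(1.375000, -1.171405) = -1.517103
  p ← -1.064410 + 0.15·(-1.517103) = -1.291976
p(1.45) ≈ -1.2920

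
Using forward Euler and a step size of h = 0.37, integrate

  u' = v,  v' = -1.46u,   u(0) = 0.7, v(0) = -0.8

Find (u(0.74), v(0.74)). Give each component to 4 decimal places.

-0.0319, -1.3964

Euler on (u,v): u_{n+1} = u_n + h·u', v_{n+1} = v_n + h·v'.
0.000000: (0.700000, -0.800000); f=(-0.800000, -1.022000) → (0.404000, -1.178140)
0.370000: (0.404000, -1.178140); f=(-1.178140, -0.589840) → (-0.031912, -1.396381)
(u(0.74), v(0.74)) ≈ (-0.0319, -1.3964)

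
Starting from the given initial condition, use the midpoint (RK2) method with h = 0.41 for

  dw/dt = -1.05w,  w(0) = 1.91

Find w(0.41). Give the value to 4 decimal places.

Midpoint: k1 = f(t_n, w_n); k2 = f(t_n + h/2, w_n + (h/2)·k1); w_{n+1} = w_n + h·k2.
t=0.000000, w=1.910000:
  k1 = f(0.000000, 1.910000) = -2.005500
  k2 = f(0.205000, 1.498873) = -1.573816
  w ← 1.910000 + 0.41·(-1.573816) = 1.264735
w(0.41) ≈ 1.2647

1.2647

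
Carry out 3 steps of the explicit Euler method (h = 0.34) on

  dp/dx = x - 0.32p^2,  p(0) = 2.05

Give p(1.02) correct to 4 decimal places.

1.4403

Euler: p_{n+1} = p_n + h·f(x_n, p_n).
x=0.000000, p=2.050000: f=-1.344800 → p ← 2.050000 + 0.34·(-1.344800) = 1.592768
x=0.340000, p=1.592768: f=-0.471811 → p ← 1.592768 + 0.34·(-0.471811) = 1.432352
x=0.680000, p=1.432352: f=0.023477 → p ← 1.432352 + 0.34·0.023477 = 1.440335
p(1.02) ≈ 1.4403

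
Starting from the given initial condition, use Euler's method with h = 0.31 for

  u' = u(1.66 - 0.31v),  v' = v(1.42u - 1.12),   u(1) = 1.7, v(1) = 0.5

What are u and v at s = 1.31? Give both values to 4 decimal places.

Euler on (u,v): u_{n+1} = u_n + h·u', v_{n+1} = v_n + h·v'.
1.000000: (1.700000, 0.500000); f=(2.558500, 0.647000) → (2.493135, 0.700570)
(u(1.31), v(1.31)) ≈ (2.4931, 0.7006)

2.4931, 0.7006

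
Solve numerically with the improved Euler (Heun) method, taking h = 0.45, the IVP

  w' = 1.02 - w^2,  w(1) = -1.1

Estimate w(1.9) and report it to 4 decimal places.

Heun: k1 = f(t_n, w_n); k2 = f(t_n + h, w_n + h·k1); w_{n+1} = w_n + (h/2)·(k1 + k2).
t=1.000000, w=-1.100000:
  k1 = f(1.000000, -1.100000) = -0.190000
  k2 = f(1.450000, -1.185500) = -0.385410
  w ← -1.100000 + (0.45/2)·(-0.190000 + (-0.385410)) = -1.229467
t=1.450000, w=-1.229467:
  k1 = f(1.450000, -1.229467) = -0.491590
  k2 = f(1.900000, -1.450683) = -1.084480
  w ← -1.229467 + (0.45/2)·(-0.491590 + (-1.084480)) = -1.584083
w(1.9) ≈ -1.5841

-1.5841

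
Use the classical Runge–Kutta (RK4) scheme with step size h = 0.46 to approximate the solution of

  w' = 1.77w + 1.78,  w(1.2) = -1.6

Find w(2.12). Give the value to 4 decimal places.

RK4: k1 = f(x_n, w_n); k2 = f(x_n + h/2, w_n + (h/2)·k1); k3 = f(x_n + h/2, w_n + (h/2)·k2); k4 = f(x_n + h, w_n + h·k3); w_{n+1} = w_n + (h/6)·(k1 + 2k2 + 2k3 + k4).
x=1.200000, w=-1.600000:
  k1 = f(1.200000, -1.600000) = -1.052000
  k2 = f(1.430000, -1.841960) = -1.480269
  k3 = f(1.430000, -1.940462) = -1.654618
  k4 = f(1.660000, -2.361124) = -2.399190
  w ← -1.600000 + (0.46/6)·(k1 + 2k2 + 2k3 + k4) = -2.345274
x=1.660000, w=-2.345274:
  k1 = f(1.660000, -2.345274) = -2.371135
  k2 = f(1.890000, -2.890635) = -3.336424
  k3 = f(1.890000, -3.112651) = -3.729393
  k4 = f(2.120000, -4.060795) = -5.407606
  w ← -2.345274 + (0.46/6)·(k1 + 2k2 + 2k3 + k4) = -4.025069
w(2.12) ≈ -4.0251

-4.0251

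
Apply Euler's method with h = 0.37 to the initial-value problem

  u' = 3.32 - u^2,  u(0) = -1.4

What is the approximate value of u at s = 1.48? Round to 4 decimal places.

1.9011

Euler: u_{n+1} = u_n + h·f(s_n, u_n).
s=0.000000, u=-1.400000: f=1.360000 → u ← -1.400000 + 0.37·1.360000 = -0.896800
s=0.370000, u=-0.896800: f=2.515750 → u ← -0.896800 + 0.37·2.515750 = 0.034027
s=0.740000, u=0.034027: f=3.318842 → u ← 0.034027 + 0.37·3.318842 = 1.261999
s=1.110000, u=1.261999: f=1.727359 → u ← 1.261999 + 0.37·1.727359 = 1.901122
u(1.48) ≈ 1.9011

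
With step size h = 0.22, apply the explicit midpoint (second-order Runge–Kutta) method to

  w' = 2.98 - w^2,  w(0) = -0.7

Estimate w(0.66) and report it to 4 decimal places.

1.0543

Midpoint: k1 = f(x_n, w_n); k2 = f(x_n + h/2, w_n + (h/2)·k1); w_{n+1} = w_n + h·k2.
x=0.000000, w=-0.700000:
  k1 = f(0.000000, -0.700000) = 2.490000
  k2 = f(0.110000, -0.426100) = 2.798439
  w ← -0.700000 + 0.22·2.798439 = -0.084343
x=0.220000, w=-0.084343:
  k1 = f(0.220000, -0.084343) = 2.972886
  k2 = f(0.330000, 0.242674) = 2.921109
  w ← -0.084343 + 0.22·2.921109 = 0.558301
x=0.440000, w=0.558301:
  k1 = f(0.440000, 0.558301) = 2.668300
  k2 = f(0.550000, 0.851814) = 2.254414
  w ← 0.558301 + 0.22·2.254414 = 1.054272
w(0.66) ≈ 1.0543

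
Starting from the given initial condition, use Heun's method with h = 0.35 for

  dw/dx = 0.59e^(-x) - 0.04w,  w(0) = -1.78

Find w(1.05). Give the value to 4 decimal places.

-1.3291

Heun: k1 = f(x_n, w_n); k2 = f(x_n + h, w_n + h·k1); w_{n+1} = w_n + (h/2)·(k1 + k2).
x=0.000000, w=-1.780000:
  k1 = f(0.000000, -1.780000) = 0.661200
  k2 = f(0.350000, -1.548580) = 0.477709
  w ← -1.780000 + (0.35/2)·(0.661200 + 0.477709) = -1.580691
x=0.350000, w=-1.580691:
  k1 = f(0.350000, -1.580691) = 0.478994
  k2 = f(0.700000, -1.413043) = 0.349507
  w ← -1.580691 + (0.35/2)·(0.478994 + 0.349507) = -1.435703
x=0.700000, w=-1.435703:
  k1 = f(0.700000, -1.435703) = 0.350413
  k2 = f(1.050000, -1.313059) = 0.258986
  w ← -1.435703 + (0.35/2)·(0.350413 + 0.258986) = -1.329058
w(1.05) ≈ -1.3291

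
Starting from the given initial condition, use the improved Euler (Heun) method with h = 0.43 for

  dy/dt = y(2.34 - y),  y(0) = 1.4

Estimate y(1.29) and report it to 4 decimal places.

2.2142

Heun: k1 = f(t_n, y_n); k2 = f(t_n + h, y_n + h·k1); y_{n+1} = y_n + (h/2)·(k1 + k2).
t=0.000000, y=1.400000:
  k1 = f(0.000000, 1.400000) = 1.316000
  k2 = f(0.430000, 1.965880) = 0.735475
  y ← 1.400000 + (0.43/2)·(1.316000 + 0.735475) = 1.841067
t=0.430000, y=1.841067:
  k1 = f(0.430000, 1.841067) = 0.918569
  k2 = f(0.860000, 2.236052) = 0.232434
  y ← 1.841067 + (0.43/2)·(0.918569 + 0.232434) = 2.088533
t=0.860000, y=2.088533:
  k1 = f(0.860000, 2.088533) = 0.525198
  k2 = f(1.290000, 2.314368) = 0.059323
  y ← 2.088533 + (0.43/2)·(0.525198 + 0.059323) = 2.214205
y(1.29) ≈ 2.2142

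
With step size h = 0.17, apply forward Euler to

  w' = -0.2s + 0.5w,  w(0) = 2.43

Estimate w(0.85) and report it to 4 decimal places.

3.5910

Euler: w_{n+1} = w_n + h·f(s_n, w_n).
s=0.000000, w=2.430000: f=1.215000 → w ← 2.430000 + 0.17·1.215000 = 2.636550
s=0.170000, w=2.636550: f=1.284275 → w ← 2.636550 + 0.17·1.284275 = 2.854877
s=0.340000, w=2.854877: f=1.359438 → w ← 2.854877 + 0.17·1.359438 = 3.085981
s=0.510000, w=3.085981: f=1.440991 → w ← 3.085981 + 0.17·1.440991 = 3.330950
s=0.680000, w=3.330950: f=1.529475 → w ← 3.330950 + 0.17·1.529475 = 3.590960
w(0.85) ≈ 3.5910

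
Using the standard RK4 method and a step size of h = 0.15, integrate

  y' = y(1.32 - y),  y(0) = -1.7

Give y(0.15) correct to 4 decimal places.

-2.8840

RK4: k1 = f(s_n, y_n); k2 = f(s_n + h/2, y_n + (h/2)·k1); k3 = f(s_n + h/2, y_n + (h/2)·k2); k4 = f(s_n + h, y_n + h·k3); y_{n+1} = y_n + (h/6)·(k1 + 2k2 + 2k3 + k4).
s=0.000000, y=-1.700000:
  k1 = f(0.000000, -1.700000) = -5.134000
  k2 = f(0.075000, -2.085050) = -7.099700
  k3 = f(0.075000, -2.232477) = -7.930826
  k4 = f(0.150000, -2.889624) = -12.164230
  y ← -1.700000 + (0.15/6)·(k1 + 2k2 + 2k3 + k4) = -2.883982
y(0.15) ≈ -2.8840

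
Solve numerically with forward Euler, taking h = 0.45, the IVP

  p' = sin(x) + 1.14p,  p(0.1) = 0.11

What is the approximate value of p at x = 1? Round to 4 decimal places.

Euler: p_{n+1} = p_n + h·f(x_n, p_n).
x=0.100000, p=0.110000: f=0.225233 → p ← 0.110000 + 0.45·0.225233 = 0.211355
x=0.550000, p=0.211355: f=0.763632 → p ← 0.211355 + 0.45·0.763632 = 0.554989
p(1) ≈ 0.5550

0.5550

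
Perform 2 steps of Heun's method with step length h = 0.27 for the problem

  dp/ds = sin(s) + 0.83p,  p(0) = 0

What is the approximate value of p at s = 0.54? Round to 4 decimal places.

0.1585

Heun: k1 = f(s_n, p_n); k2 = f(s_n + h, p_n + h·k1); p_{n+1} = p_n + (h/2)·(k1 + k2).
s=0.000000, p=0.000000:
  k1 = f(0.000000, 0.000000) = 0.000000
  k2 = f(0.270000, 0.000000) = 0.266731
  p ← 0.000000 + (0.27/2)·(0.000000 + 0.266731) = 0.036009
s=0.270000, p=0.036009:
  k1 = f(0.270000, 0.036009) = 0.296619
  k2 = f(0.540000, 0.116096) = 0.610495
  p ← 0.036009 + (0.27/2)·(0.296619 + 0.610495) = 0.158469
p(0.54) ≈ 0.1585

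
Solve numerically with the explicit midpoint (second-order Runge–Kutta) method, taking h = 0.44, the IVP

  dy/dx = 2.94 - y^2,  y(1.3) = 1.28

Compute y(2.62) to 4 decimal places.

1.6409

Midpoint: k1 = f(x_n, y_n); k2 = f(x_n + h/2, y_n + (h/2)·k1); y_{n+1} = y_n + h·k2.
x=1.300000, y=1.280000:
  k1 = f(1.300000, 1.280000) = 1.301600
  k2 = f(1.520000, 1.566352) = 0.486541
  y ← 1.280000 + 0.44·0.486541 = 1.494078
x=1.740000, y=1.494078:
  k1 = f(1.740000, 1.494078) = 0.707730
  k2 = f(1.960000, 1.649779) = 0.218230
  y ← 1.494078 + 0.44·0.218230 = 1.590099
x=2.180000, y=1.590099:
  k1 = f(2.180000, 1.590099) = 0.411584
  k2 = f(2.400000, 1.680648) = 0.115423
  y ← 1.590099 + 0.44·0.115423 = 1.640885
y(2.62) ≈ 1.6409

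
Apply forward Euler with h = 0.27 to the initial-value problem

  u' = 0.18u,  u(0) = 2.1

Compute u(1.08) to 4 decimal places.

2.5390

Euler: u_{n+1} = u_n + h·f(s_n, u_n).
s=0.000000, u=2.100000: f=0.378000 → u ← 2.100000 + 0.27·0.378000 = 2.202060
s=0.270000, u=2.202060: f=0.396371 → u ← 2.202060 + 0.27·0.396371 = 2.309080
s=0.540000, u=2.309080: f=0.415634 → u ← 2.309080 + 0.27·0.415634 = 2.421301
s=0.810000, u=2.421301: f=0.435834 → u ← 2.421301 + 0.27·0.435834 = 2.538977
u(1.08) ≈ 2.5390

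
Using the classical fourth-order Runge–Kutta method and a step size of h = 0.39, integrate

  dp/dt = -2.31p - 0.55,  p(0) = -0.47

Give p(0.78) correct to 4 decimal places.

RK4: k1 = f(t_n, p_n); k2 = f(t_n + h/2, p_n + (h/2)·k1); k3 = f(t_n + h/2, p_n + (h/2)·k2); k4 = f(t_n + h, p_n + h·k3); p_{n+1} = p_n + (h/6)·(k1 + 2k2 + 2k3 + k4).
t=0.000000, p=-0.470000:
  k1 = f(0.000000, -0.470000) = 0.535700
  k2 = f(0.195000, -0.365538) = 0.294394
  k3 = f(0.195000, -0.412593) = 0.403090
  k4 = f(0.390000, -0.312795) = 0.172556
  p ← -0.470000 + (0.39/6)·(k1 + 2k2 + 2k3 + k4) = -0.333290
t=0.390000, p=-0.333290:
  k1 = f(0.390000, -0.333290) = 0.219901
  k2 = f(0.585000, -0.290410) = 0.120847
  k3 = f(0.585000, -0.309725) = 0.165466
  k4 = f(0.780000, -0.268759) = 0.070833
  p ← -0.333290 + (0.39/6)·(k1 + 2k2 + 2k3 + k4) = -0.277172
p(0.78) ≈ -0.2772

-0.2772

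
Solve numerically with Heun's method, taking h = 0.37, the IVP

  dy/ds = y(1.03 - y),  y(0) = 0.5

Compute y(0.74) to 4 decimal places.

0.6879

Heun: k1 = f(s_n, y_n); k2 = f(s_n + h, y_n + h·k1); y_{n+1} = y_n + (h/2)·(k1 + k2).
s=0.000000, y=0.500000:
  k1 = f(0.000000, 0.500000) = 0.265000
  k2 = f(0.370000, 0.598050) = 0.258328
  y ← 0.500000 + (0.37/2)·(0.265000 + 0.258328) = 0.596816
s=0.370000, y=0.596816:
  k1 = f(0.370000, 0.596816) = 0.258531
  k2 = f(0.740000, 0.692472) = 0.233729
  y ← 0.596816 + (0.37/2)·(0.258531 + 0.233729) = 0.687884
y(0.74) ≈ 0.6879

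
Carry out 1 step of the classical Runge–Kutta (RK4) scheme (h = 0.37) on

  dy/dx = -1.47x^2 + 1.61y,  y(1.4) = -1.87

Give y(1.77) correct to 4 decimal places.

RK4: k1 = f(x_n, y_n); k2 = f(x_n + h/2, y_n + (h/2)·k1); k3 = f(x_n + h/2, y_n + (h/2)·k2); k4 = f(x_n + h, y_n + h·k3); y_{n+1} = y_n + (h/6)·(k1 + 2k2 + 2k3 + k4).
x=1.400000, y=-1.870000:
  k1 = f(1.400000, -1.870000) = -5.891900
  k2 = f(1.585000, -2.960001) = -8.458573
  k3 = f(1.585000, -3.434836) = -9.223057
  k4 = f(1.770000, -5.282531) = -13.110238
  y ← -1.870000 + (0.37/6)·(k1 + 2k2 + 2k3 + k4) = -5.222533
y(1.77) ≈ -5.2225

-5.2225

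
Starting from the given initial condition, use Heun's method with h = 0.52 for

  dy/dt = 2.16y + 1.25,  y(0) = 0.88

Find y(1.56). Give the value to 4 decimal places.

Heun: k1 = f(t_n, y_n); k2 = f(t_n + h, y_n + h·k1); y_{n+1} = y_n + (h/2)·(k1 + k2).
t=0.000000, y=0.880000:
  k1 = f(0.000000, 0.880000) = 3.150800
  k2 = f(0.520000, 2.518416) = 6.689779
  y ← 0.880000 + (0.52/2)·(3.150800 + 6.689779) = 3.438550
t=0.520000, y=3.438550:
  k1 = f(0.520000, 3.438550) = 8.677269
  k2 = f(1.040000, 7.950730) = 18.423577
  y ← 3.438550 + (0.52/2)·(8.677269 + 18.423577) = 10.484770
t=1.040000, y=10.484770:
  k1 = f(1.040000, 10.484770) = 23.897104
  k2 = f(1.560000, 22.911265) = 50.738332
  y ← 10.484770 + (0.52/2)·(23.897104 + 50.738332) = 29.889984
y(1.56) ≈ 29.8900

29.8900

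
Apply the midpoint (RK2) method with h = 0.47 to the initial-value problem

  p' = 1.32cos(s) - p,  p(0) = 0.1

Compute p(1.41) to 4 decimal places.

0.5865

Midpoint: k1 = f(s_n, p_n); k2 = f(s_n + h/2, p_n + (h/2)·k1); p_{n+1} = p_n + h·k2.
s=0.000000, p=0.100000:
  k1 = f(0.000000, 0.100000) = 1.220000
  k2 = f(0.235000, 0.386700) = 0.897019
  p ← 0.100000 + 0.47·0.897019 = 0.521599
s=0.470000, p=0.521599:
  k1 = f(0.470000, 0.521599) = 0.655271
  k2 = f(0.705000, 0.675588) = 0.329740
  p ← 0.521599 + 0.47·0.329740 = 0.676577
s=0.940000, p=0.676577:
  k1 = f(0.940000, 0.676577) = 0.101944
  k2 = f(1.175000, 0.700533) = -0.191616
  p ← 0.676577 + 0.47·(-0.191616) = 0.586517
p(1.41) ≈ 0.5865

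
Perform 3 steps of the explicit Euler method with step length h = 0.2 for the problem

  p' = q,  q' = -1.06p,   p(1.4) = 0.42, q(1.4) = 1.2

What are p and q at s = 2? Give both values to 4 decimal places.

Euler on (p,q): p_{n+1} = p_n + h·p', q_{n+1} = q_n + h·q'.
1.400000: (0.420000, 1.200000); f=(1.200000, -0.445200) → (0.660000, 1.110960)
1.600000: (0.660000, 1.110960); f=(1.110960, -0.699600) → (0.882192, 0.971040)
1.800000: (0.882192, 0.971040); f=(0.971040, -0.935124) → (1.076400, 0.784015)
(p(2), q(2)) ≈ (1.0764, 0.7840)

1.0764, 0.7840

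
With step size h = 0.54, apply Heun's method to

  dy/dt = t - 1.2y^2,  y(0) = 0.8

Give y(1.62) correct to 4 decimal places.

Heun: k1 = f(t_n, y_n); k2 = f(t_n + h, y_n + h·k1); y_{n+1} = y_n + (h/2)·(k1 + k2).
t=0.000000, y=0.800000:
  k1 = f(0.000000, 0.800000) = -0.768000
  k2 = f(0.540000, 0.385280) = 0.361871
  y ← 0.800000 + (0.54/2)·(-0.768000 + 0.361871) = 0.690345
t=0.540000, y=0.690345:
  k1 = f(0.540000, 0.690345) = -0.031892
  k2 = f(1.080000, 0.673124) = 0.536285
  y ← 0.690345 + (0.54/2)·(-0.031892 + 0.536285) = 0.826532
t=1.080000, y=0.826532:
  k1 = f(1.080000, 0.826532) = 0.260215
  k2 = f(1.620000, 0.967047) = 0.497783
  y ← 0.826532 + (0.54/2)·(0.260215 + 0.497783) = 1.031191
y(1.62) ≈ 1.0312

1.0312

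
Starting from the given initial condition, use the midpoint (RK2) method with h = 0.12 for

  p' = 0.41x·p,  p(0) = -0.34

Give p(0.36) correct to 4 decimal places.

-0.3491

Midpoint: k1 = f(x_n, p_n); k2 = f(x_n + h/2, p_n + (h/2)·k1); p_{n+1} = p_n + h·k2.
x=0.000000, p=-0.340000:
  k1 = f(0.000000, -0.340000) = 0.000000
  k2 = f(0.060000, -0.340000) = -0.008364
  p ← -0.340000 + 0.12·(-0.008364) = -0.341004
x=0.120000, p=-0.341004:
  k1 = f(0.120000, -0.341004) = -0.016777
  k2 = f(0.180000, -0.342010) = -0.025240
  p ← -0.341004 + 0.12·(-0.025240) = -0.344033
x=0.240000, p=-0.344033:
  k1 = f(0.240000, -0.344033) = -0.033853
  k2 = f(0.300000, -0.346064) = -0.042566
  p ← -0.344033 + 0.12·(-0.042566) = -0.349140
p(0.36) ≈ -0.3491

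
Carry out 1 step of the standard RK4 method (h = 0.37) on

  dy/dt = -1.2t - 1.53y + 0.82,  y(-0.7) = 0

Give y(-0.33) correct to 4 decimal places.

RK4: k1 = f(t_n, y_n); k2 = f(t_n + h/2, y_n + (h/2)·k1); k3 = f(t_n + h/2, y_n + (h/2)·k2); k4 = f(t_n + h, y_n + h·k3); y_{n+1} = y_n + (h/6)·(k1 + 2k2 + 2k3 + k4).
t=-0.700000, y=0.000000:
  k1 = f(-0.700000, 0.000000) = 1.660000
  k2 = f(-0.515000, 0.307100) = 0.968137
  k3 = f(-0.515000, 0.179105) = 1.163969
  k4 = f(-0.330000, 0.430668) = 0.557077
  y ← 0.000000 + (0.37/6)·(k1 + 2k2 + 2k3 + k4) = 0.399679
y(-0.33) ≈ 0.3997

0.3997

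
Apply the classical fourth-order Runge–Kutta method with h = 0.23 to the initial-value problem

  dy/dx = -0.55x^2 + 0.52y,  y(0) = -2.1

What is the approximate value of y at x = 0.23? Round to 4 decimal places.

RK4: k1 = f(x_n, y_n); k2 = f(x_n + h/2, y_n + (h/2)·k1); k3 = f(x_n + h/2, y_n + (h/2)·k2); k4 = f(x_n + h, y_n + h·k3); y_{n+1} = y_n + (h/6)·(k1 + 2k2 + 2k3 + k4).
x=0.000000, y=-2.100000:
  k1 = f(0.000000, -2.100000) = -1.092000
  k2 = f(0.115000, -2.225580) = -1.164575
  k3 = f(0.115000, -2.233926) = -1.168915
  k4 = f(0.230000, -2.368851) = -1.260897
  y ← -2.100000 + (0.23/6)·(k1 + 2k2 + 2k3 + k4) = -2.369095
y(0.23) ≈ -2.3691

-2.3691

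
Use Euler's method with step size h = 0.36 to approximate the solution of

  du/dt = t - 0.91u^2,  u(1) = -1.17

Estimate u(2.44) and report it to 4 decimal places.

Euler: u_{n+1} = u_n + h·f(t_n, u_n).
t=1.000000, u=-1.170000: f=-0.245699 → u ← -1.170000 + 0.36·(-0.245699) = -1.258452
t=1.360000, u=-1.258452: f=-0.081167 → u ← -1.258452 + 0.36·(-0.081167) = -1.287672
t=1.720000, u=-1.287672: f=0.211130 → u ← -1.287672 + 0.36·0.211130 = -1.211665
t=2.080000, u=-1.211665: f=0.743999 → u ← -1.211665 + 0.36·0.743999 = -0.943825
u(2.44) ≈ -0.9438

-0.9438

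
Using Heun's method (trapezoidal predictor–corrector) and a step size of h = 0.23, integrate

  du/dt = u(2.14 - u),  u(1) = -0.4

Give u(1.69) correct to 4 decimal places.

Heun: k1 = f(t_n, u_n); k2 = f(t_n + h, u_n + h·k1); u_{n+1} = u_n + (h/2)·(k1 + k2).
t=1.000000, u=-0.400000:
  k1 = f(1.000000, -0.400000) = -1.016000
  k2 = f(1.230000, -0.633680) = -1.757626
  u ← -0.400000 + (0.23/2)·(-1.016000 + (-1.757626)) = -0.718967
t=1.230000, u=-0.718967:
  k1 = f(1.230000, -0.718967) = -2.055503
  k2 = f(1.460000, -1.191733) = -3.970534
  u ← -0.718967 + (0.23/2)·(-2.055503 + (-3.970534)) = -1.411961
t=1.460000, u=-1.411961:
  k1 = f(1.460000, -1.411961) = -5.015231
  k2 = f(1.690000, -2.565464) = -12.071701
  u ← -1.411961 + (0.23/2)·(-5.015231 + (-12.071701)) = -3.376958
u(1.69) ≈ -3.3770

-3.3770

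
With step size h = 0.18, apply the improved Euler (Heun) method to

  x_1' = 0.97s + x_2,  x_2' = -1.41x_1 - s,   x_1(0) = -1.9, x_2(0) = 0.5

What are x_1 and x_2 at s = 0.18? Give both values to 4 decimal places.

Heun on (x_1,x_2): k1 = f(s_n, state_n); k2 = f(s_n + h, state_n + h·k1); state_{n+1} = state_n + (h/2)·(k1 + k2).
0.000000: (-1.900000, 0.500000)
  k1 = (0.500000, 2.679000)
  predictor → (-1.810000, 0.982220)
  k2 = (1.156820, 2.372100)
  → (-1.750886, 0.954599)
(x_1(0.18), x_2(0.18)) ≈ (-1.7509, 0.9546)

-1.7509, 0.9546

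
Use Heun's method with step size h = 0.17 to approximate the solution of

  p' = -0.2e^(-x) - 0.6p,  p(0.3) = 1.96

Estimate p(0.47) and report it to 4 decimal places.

1.7483

Heun: k1 = f(x_n, p_n); k2 = f(x_n + h, p_n + h·k1); p_{n+1} = p_n + (h/2)·(k1 + k2).
x=0.300000, p=1.960000:
  k1 = f(0.300000, 1.960000) = -1.324164
  k2 = f(0.470000, 1.734892) = -1.165936
  p ← 1.960000 + (0.17/2)·(-1.324164 + (-1.165936)) = 1.748342
p(0.47) ≈ 1.7483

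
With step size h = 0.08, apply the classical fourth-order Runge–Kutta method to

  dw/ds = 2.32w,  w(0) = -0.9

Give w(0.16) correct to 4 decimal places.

-1.3045

RK4: k1 = f(s_n, w_n); k2 = f(s_n + h/2, w_n + (h/2)·k1); k3 = f(s_n + h/2, w_n + (h/2)·k2); k4 = f(s_n + h, w_n + h·k3); w_{n+1} = w_n + (h/6)·(k1 + 2k2 + 2k3 + k4).
s=0.000000, w=-0.900000:
  k1 = f(0.000000, -0.900000) = -2.088000
  k2 = f(0.040000, -0.983520) = -2.281766
  k3 = f(0.040000, -0.991271) = -2.299748
  k4 = f(0.080000, -1.083980) = -2.514833
  w ← -0.900000 + (0.08/6)·(k1 + 2k2 + 2k3 + k4) = -1.083545
s=0.080000, w=-1.083545:
  k1 = f(0.080000, -1.083545) = -2.513824
  k2 = f(0.120000, -1.184098) = -2.747107
  k3 = f(0.120000, -1.193429) = -2.768756
  k4 = f(0.160000, -1.305045) = -3.027705
  w ← -1.083545 + (0.08/6)·(k1 + 2k2 + 2k3 + k4) = -1.304522
w(0.16) ≈ -1.3045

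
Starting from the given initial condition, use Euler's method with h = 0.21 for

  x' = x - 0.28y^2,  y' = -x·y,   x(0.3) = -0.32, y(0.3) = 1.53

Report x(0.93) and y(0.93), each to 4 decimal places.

Euler on (x,y): x_{n+1} = x_n + h·x', y_{n+1} = y_n + h·y'.
0.300000: (-0.320000, 1.530000); f=(-0.975452, 0.489600) → (-0.524845, 1.632816)
0.510000: (-0.524845, 1.632816); f=(-1.271350, 0.856975) → (-0.791828, 1.812781)
0.720000: (-0.791828, 1.812781); f=(-1.711957, 1.435411) → (-1.151339, 2.114217)
(x(0.93), y(0.93)) ≈ (-1.1513, 2.1142)

-1.1513, 2.1142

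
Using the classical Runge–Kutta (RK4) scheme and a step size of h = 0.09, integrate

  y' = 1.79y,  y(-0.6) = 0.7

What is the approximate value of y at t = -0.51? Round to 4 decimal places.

RK4: k1 = f(t_n, y_n); k2 = f(t_n + h/2, y_n + (h/2)·k1); k3 = f(t_n + h/2, y_n + (h/2)·k2); k4 = f(t_n + h, y_n + h·k3); y_{n+1} = y_n + (h/6)·(k1 + 2k2 + 2k3 + k4).
t=-0.600000, y=0.700000:
  k1 = f(-0.600000, 0.700000) = 1.253000
  k2 = f(-0.555000, 0.756385) = 1.353929
  k3 = f(-0.555000, 0.760927) = 1.362059
  k4 = f(-0.510000, 0.822585) = 1.472428
  y ← 0.700000 + (0.09/6)·(k1 + 2k2 + 2k3 + k4) = 0.822361
y(-0.51) ≈ 0.8224

0.8224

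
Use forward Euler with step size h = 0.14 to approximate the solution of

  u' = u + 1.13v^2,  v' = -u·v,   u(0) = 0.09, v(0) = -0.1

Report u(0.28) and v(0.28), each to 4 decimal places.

0.1203, -0.0973

Euler on (u,v): u_{n+1} = u_n + h·u', v_{n+1} = v_n + h·v'.
0.000000: (0.090000, -0.100000); f=(0.101300, 0.009000) → (0.104182, -0.098740)
0.140000: (0.104182, -0.098740); f=(0.115199, 0.010287) → (0.120310, -0.097300)
(u(0.28), v(0.28)) ≈ (0.1203, -0.0973)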